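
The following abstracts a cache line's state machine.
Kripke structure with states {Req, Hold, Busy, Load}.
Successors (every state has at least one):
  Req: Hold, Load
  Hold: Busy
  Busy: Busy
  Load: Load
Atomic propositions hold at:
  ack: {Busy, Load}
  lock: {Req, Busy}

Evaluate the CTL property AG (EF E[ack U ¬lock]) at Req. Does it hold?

No

Sat(¬lock) = {Hold, Load}
E[ack U ¬lock]: least fixpoint, start Z0 = Sat(¬lock) = {Hold, Load}, add states in Sat(ack) with some successor in Z. Already a fixed point.
Sat(E[ack U ¬lock]) = {Hold, Load}
EF E[ack U ¬lock]: least fixpoint, start Z0 = {Hold, Load}, add states with some successor in Z. Z1 = {Req, Hold, Load}; fixed.
Sat(EF E[ack U ¬lock]) = {Req, Hold, Load}
AG (EF E[ack U ¬lock]): greatest fixpoint, start Z0 = {Req, Hold, Load}, keep only states in Sat with every successor in Z. Z1 = {Req, Load}; Z2 = {Load}; fixed.
Sat(AG (EF E[ack U ¬lock])) = {Load}
Req ∉ Sat(AG (EF E[ack U ¬lock])) = {Load}, so the formula does not hold at Req.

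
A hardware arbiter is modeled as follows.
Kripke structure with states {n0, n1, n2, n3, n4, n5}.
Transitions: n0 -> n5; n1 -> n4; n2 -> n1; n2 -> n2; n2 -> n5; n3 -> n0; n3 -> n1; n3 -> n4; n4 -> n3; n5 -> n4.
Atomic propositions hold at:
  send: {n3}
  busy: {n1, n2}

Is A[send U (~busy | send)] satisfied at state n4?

Sat(~busy) = {n0, n3, n4, n5}
Sat(~busy | send) = {n0, n3, n4, n5}
A[send U (~busy | send)]: least fixpoint, start Z0 = Sat((~busy | send)) = {n0, n3, n4, n5}, add states in Sat(send) with every successor in Z. Already a fixed point.
Sat(A[send U (~busy | send)]) = {n0, n3, n4, n5}
n4 ∈ Sat(A[send U (~busy | send)]) = {n0, n3, n4, n5}, so the formula holds at n4.

Yes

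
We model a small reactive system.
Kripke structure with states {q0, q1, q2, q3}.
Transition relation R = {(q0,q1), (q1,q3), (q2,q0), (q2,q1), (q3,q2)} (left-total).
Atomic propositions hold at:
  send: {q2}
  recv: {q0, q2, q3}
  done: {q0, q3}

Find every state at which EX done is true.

Sat(EX done) = {s : some successor in {q0, q3}} = {q1, q2}

{q1, q2}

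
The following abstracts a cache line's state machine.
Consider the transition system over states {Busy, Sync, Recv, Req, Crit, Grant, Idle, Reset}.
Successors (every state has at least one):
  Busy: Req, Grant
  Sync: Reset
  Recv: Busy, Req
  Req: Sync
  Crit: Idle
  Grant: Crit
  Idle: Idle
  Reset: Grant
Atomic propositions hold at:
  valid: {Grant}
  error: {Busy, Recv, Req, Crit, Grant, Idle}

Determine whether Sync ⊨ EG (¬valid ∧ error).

Sat(¬valid) = {Busy, Sync, Recv, Req, Crit, Idle, Reset}
Sat(¬valid ∧ error) = {Busy, Recv, Req, Crit, Idle}
EG (¬valid ∧ error): greatest fixpoint, start Z0 = {Busy, Recv, Req, Crit, Idle}, keep only states in Sat with some successor in Z. Z1 = {Busy, Recv, Crit, Idle}; Z2 = {Recv, Crit, Idle}; Z3 = {Crit, Idle}; fixed.
Sat(EG (¬valid ∧ error)) = {Crit, Idle}
Sync ∉ Sat(EG (¬valid ∧ error)) = {Crit, Idle}, so the formula does not hold at Sync.

No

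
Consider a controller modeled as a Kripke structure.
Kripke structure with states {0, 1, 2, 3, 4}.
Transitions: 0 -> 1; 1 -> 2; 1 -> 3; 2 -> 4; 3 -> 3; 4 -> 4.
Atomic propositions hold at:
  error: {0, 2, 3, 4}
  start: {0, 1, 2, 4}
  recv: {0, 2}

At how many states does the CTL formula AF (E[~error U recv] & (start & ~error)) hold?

Sat(~error) = {1}
E[~error U recv]: least fixpoint, start Z0 = Sat(recv) = {0, 2}, add states in Sat(~error) with some successor in Z. Z1 = {0, 1, 2}; fixed.
Sat(E[~error U recv]) = {0, 1, 2}
Sat(start & ~error) = {1}
Sat(E[~error U recv] & (start & ~error)) = {1}
AF (E[~error U recv] & (start & ~error)): least fixpoint, start Z0 = {1}, add states with every successor in Z. Z1 = {0, 1}; fixed.
Sat(AF (E[~error U recv] & (start & ~error))) = {0, 1}
|Sat(AF (E[~error U recv] & (start & ~error)))| = |{0, 1}| = 2.

2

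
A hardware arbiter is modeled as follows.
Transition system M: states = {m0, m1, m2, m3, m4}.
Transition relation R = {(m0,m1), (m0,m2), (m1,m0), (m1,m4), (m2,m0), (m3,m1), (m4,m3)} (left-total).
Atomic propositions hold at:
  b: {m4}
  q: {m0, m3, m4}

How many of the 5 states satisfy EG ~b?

4

Sat(~b) = {m0, m1, m2, m3}
EG ~b: greatest fixpoint, start Z0 = {m0, m1, m2, m3}, keep only states in Sat with some successor in Z. Already a fixed point.
Sat(EG ~b) = {m0, m1, m2, m3}
|Sat(EG ~b)| = |{m0, m1, m2, m3}| = 4.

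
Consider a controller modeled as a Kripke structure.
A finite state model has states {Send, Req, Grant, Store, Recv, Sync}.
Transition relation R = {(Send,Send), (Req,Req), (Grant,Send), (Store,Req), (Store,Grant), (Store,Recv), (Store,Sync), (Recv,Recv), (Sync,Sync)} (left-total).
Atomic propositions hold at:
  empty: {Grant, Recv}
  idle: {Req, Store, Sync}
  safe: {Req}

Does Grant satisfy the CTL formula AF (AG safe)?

AG safe: greatest fixpoint, start Z0 = {Req}, keep only states in Sat with every successor in Z. Already a fixed point.
Sat(AG safe) = {Req}
AF (AG safe): least fixpoint, start Z0 = {Req}, add states with every successor in Z. Already a fixed point.
Sat(AF (AG safe)) = {Req}
Grant ∉ Sat(AF (AG safe)) = {Req}, so the formula does not hold at Grant.

No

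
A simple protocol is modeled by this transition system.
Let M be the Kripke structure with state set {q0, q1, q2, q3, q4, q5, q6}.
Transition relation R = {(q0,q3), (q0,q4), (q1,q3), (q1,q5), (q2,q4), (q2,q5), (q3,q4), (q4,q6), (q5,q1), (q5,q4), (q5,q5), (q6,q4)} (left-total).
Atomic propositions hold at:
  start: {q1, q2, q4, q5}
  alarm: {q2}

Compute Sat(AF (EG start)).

EG start: greatest fixpoint, start Z0 = {q1, q2, q4, q5}, keep only states in Sat with some successor in Z. Z1 = {q1, q2, q5}; fixed.
Sat(EG start) = {q1, q2, q5}
AF (EG start): least fixpoint, start Z0 = {q1, q2, q5}, add states with every successor in Z. Already a fixed point.
Sat(AF (EG start)) = {q1, q2, q5}

{q1, q2, q5}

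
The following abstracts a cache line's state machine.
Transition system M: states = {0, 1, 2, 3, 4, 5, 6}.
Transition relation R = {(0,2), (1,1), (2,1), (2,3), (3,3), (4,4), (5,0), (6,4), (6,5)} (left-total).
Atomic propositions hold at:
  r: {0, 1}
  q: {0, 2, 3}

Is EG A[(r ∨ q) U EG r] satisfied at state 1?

Sat(r ∨ q) = {0, 1, 2, 3}
EG r: greatest fixpoint, start Z0 = {0, 1}, keep only states in Sat with some successor in Z. Z1 = {1}; fixed.
Sat(EG r) = {1}
A[(r ∨ q) U EG r]: least fixpoint, start Z0 = Sat(EG r) = {1}, add states in Sat(r ∨ q) with every successor in Z. Already a fixed point.
Sat(A[(r ∨ q) U EG r]) = {1}
EG A[(r ∨ q) U EG r]: greatest fixpoint, start Z0 = {1}, keep only states in Sat with some successor in Z. Already a fixed point.
Sat(EG A[(r ∨ q) U EG r]) = {1}
1 ∈ Sat(EG A[(r ∨ q) U EG r]) = {1}, so the formula holds at 1.

Yes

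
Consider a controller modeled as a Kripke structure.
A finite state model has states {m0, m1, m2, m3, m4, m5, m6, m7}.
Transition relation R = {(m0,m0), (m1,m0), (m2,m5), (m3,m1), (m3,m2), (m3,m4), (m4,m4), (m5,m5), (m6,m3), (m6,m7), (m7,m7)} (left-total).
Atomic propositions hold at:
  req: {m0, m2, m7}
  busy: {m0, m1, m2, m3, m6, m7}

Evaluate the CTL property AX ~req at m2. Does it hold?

Sat(~req) = {m1, m3, m4, m5, m6}
Sat(AX ~req) = {s : every successor in {m1, m3, m4, m5, m6}} = {m2, m4, m5}
m2 ∈ Sat(AX ~req) = {m2, m4, m5}, so the formula holds at m2.

Yes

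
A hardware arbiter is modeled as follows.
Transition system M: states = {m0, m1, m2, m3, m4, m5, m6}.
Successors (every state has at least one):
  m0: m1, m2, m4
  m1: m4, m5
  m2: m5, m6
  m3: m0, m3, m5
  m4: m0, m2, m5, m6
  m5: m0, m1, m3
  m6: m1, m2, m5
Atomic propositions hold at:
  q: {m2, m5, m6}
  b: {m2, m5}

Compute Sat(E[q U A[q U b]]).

A[q U b]: least fixpoint, start Z0 = Sat(b) = {m2, m5}, add states in Sat(q) with every successor in Z. Already a fixed point.
Sat(A[q U b]) = {m2, m5}
E[q U A[q U b]]: least fixpoint, start Z0 = Sat(A[q U b]) = {m2, m5}, add states in Sat(q) with some successor in Z. Z1 = {m2, m5, m6}; fixed.
Sat(E[q U A[q U b]]) = {m2, m5, m6}

{m2, m5, m6}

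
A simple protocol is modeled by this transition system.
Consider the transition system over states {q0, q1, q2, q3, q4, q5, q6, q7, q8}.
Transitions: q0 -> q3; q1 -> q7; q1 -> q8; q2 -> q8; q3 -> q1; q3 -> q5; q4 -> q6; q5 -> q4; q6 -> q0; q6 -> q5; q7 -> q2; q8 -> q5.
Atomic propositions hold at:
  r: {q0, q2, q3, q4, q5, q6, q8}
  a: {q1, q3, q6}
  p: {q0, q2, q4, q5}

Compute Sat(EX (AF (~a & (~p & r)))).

{q1, q2, q3, q7}

Sat(~a) = {q0, q2, q4, q5, q7, q8}
Sat(~p) = {q1, q3, q6, q7, q8}
Sat(~p & r) = {q3, q6, q8}
Sat(~a & (~p & r)) = {q8}
AF (~a & (~p & r)): least fixpoint, start Z0 = {q8}, add states with every successor in Z. Z1 = {q2, q8}; Z2 = {q2, q7, q8}; Z3 = {q1, q2, q7, q8}; fixed.
Sat(AF (~a & (~p & r))) = {q1, q2, q7, q8}
Sat(EX (AF (~a & (~p & r)))) = {s : some successor in {q1, q2, q7, q8}} = {q1, q2, q3, q7}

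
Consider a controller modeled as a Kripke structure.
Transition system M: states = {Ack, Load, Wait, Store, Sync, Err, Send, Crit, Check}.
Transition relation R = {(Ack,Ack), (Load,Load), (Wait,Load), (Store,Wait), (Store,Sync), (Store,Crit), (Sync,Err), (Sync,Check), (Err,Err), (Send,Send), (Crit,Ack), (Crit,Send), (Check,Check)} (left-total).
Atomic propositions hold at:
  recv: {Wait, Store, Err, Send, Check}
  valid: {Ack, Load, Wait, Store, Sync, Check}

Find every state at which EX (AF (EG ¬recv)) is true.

{Ack, Load, Wait, Store, Crit}

Sat(¬recv) = {Ack, Load, Sync, Crit}
EG ¬recv: greatest fixpoint, start Z0 = {Ack, Load, Sync, Crit}, keep only states in Sat with some successor in Z. Z1 = {Ack, Load, Crit}; fixed.
Sat(EG ¬recv) = {Ack, Load, Crit}
AF (EG ¬recv): least fixpoint, start Z0 = {Ack, Load, Crit}, add states with every successor in Z. Z1 = {Ack, Load, Wait, Crit}; fixed.
Sat(AF (EG ¬recv)) = {Ack, Load, Wait, Crit}
Sat(EX (AF (EG ¬recv))) = {s : some successor in {Ack, Load, Wait, Crit}} = {Ack, Load, Wait, Store, Crit}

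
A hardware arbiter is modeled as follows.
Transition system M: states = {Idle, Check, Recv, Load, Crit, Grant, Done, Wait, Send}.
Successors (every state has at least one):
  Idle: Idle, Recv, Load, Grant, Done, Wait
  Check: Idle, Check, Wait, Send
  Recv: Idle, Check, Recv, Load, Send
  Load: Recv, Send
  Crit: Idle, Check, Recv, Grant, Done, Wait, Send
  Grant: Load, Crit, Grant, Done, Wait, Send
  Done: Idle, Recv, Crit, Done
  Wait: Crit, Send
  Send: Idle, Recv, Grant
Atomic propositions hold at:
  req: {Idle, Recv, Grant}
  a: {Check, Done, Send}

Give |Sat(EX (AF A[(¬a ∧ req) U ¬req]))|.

8

Sat(¬a) = {Idle, Recv, Load, Crit, Grant, Wait}
Sat(¬a ∧ req) = {Idle, Recv, Grant}
Sat(¬req) = {Check, Load, Crit, Done, Wait, Send}
A[(¬a ∧ req) U ¬req]: least fixpoint, start Z0 = Sat(¬req) = {Check, Load, Crit, Done, Wait, Send}, add states in Sat(¬a ∧ req) with every successor in Z. Already a fixed point.
Sat(A[(¬a ∧ req) U ¬req]) = {Check, Load, Crit, Done, Wait, Send}
AF A[(¬a ∧ req) U ¬req]: least fixpoint, start Z0 = {Check, Load, Crit, Done, Wait, Send}, add states with every successor in Z. Already a fixed point.
Sat(AF A[(¬a ∧ req) U ¬req]) = {Check, Load, Crit, Done, Wait, Send}
Sat(EX (AF A[(¬a ∧ req) U ¬req])) = {s : some successor in {Check, Load, Crit, Done, Wait, Send}} = {Idle, Check, Recv, Load, Crit, Grant, Done, Wait}
|Sat(EX (AF A[(¬a ∧ req) U ¬req]))| = |{Idle, Check, Recv, Load, Crit, Grant, Done, Wait}| = 8.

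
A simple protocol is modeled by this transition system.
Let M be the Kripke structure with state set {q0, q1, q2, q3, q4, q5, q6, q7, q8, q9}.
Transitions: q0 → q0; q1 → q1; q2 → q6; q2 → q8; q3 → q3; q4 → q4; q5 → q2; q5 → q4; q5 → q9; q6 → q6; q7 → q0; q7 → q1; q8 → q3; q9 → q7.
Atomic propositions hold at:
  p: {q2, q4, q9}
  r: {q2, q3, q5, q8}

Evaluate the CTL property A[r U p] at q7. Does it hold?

A[r U p]: least fixpoint, start Z0 = Sat(p) = {q2, q4, q9}, add states in Sat(r) with every successor in Z. Z1 = {q2, q4, q5, q9}; fixed.
Sat(A[r U p]) = {q2, q4, q5, q9}
q7 ∉ Sat(A[r U p]) = {q2, q4, q5, q9}, so the formula does not hold at q7.

No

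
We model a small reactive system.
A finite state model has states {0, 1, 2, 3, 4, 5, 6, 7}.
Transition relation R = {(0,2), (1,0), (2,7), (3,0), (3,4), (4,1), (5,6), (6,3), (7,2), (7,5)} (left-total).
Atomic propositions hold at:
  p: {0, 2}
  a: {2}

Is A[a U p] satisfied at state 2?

A[a U p]: least fixpoint, start Z0 = Sat(p) = {0, 2}, add states in Sat(a) with every successor in Z. Already a fixed point.
Sat(A[a U p]) = {0, 2}
2 ∈ Sat(A[a U p]) = {0, 2}, so the formula holds at 2.

Yes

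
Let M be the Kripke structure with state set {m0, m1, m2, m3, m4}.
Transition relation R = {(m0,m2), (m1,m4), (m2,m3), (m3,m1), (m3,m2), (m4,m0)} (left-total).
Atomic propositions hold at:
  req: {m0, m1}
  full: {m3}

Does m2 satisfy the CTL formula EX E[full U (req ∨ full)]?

Sat(req ∨ full) = {m0, m1, m3}
E[full U (req ∨ full)]: least fixpoint, start Z0 = Sat((req ∨ full)) = {m0, m1, m3}, add states in Sat(full) with some successor in Z. Already a fixed point.
Sat(E[full U (req ∨ full)]) = {m0, m1, m3}
Sat(EX E[full U (req ∨ full)]) = {s : some successor in {m0, m1, m3}} = {m2, m3, m4}
m2 ∈ Sat(EX E[full U (req ∨ full)]) = {m2, m3, m4}, so the formula holds at m2.

Yes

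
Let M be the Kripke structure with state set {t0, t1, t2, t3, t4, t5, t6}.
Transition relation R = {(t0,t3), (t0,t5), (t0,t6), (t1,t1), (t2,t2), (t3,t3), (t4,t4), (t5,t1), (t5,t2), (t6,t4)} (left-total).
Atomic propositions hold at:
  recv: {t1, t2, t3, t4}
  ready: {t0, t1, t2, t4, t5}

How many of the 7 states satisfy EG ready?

EG ready: greatest fixpoint, start Z0 = {t0, t1, t2, t4, t5}, keep only states in Sat with some successor in Z. Already a fixed point.
Sat(EG ready) = {t0, t1, t2, t4, t5}
|Sat(EG ready)| = |{t0, t1, t2, t4, t5}| = 5.

5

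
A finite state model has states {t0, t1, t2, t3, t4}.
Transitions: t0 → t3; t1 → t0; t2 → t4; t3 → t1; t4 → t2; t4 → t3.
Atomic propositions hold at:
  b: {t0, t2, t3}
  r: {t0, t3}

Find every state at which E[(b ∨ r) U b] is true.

Sat(b ∨ r) = {t0, t2, t3}
E[(b ∨ r) U b]: least fixpoint, start Z0 = Sat(b) = {t0, t2, t3}, add states in Sat(b ∨ r) with some successor in Z. Already a fixed point.
Sat(E[(b ∨ r) U b]) = {t0, t2, t3}

{t0, t2, t3}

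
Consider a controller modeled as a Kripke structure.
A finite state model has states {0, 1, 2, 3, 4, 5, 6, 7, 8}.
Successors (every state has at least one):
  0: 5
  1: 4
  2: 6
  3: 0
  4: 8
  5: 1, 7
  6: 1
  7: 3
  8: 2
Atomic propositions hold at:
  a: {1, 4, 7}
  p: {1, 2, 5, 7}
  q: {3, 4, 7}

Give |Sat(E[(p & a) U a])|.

3

Sat(p & a) = {1, 7}
E[(p & a) U a]: least fixpoint, start Z0 = Sat(a) = {1, 4, 7}, add states in Sat(p & a) with some successor in Z. Already a fixed point.
Sat(E[(p & a) U a]) = {1, 4, 7}
|Sat(E[(p & a) U a])| = |{1, 4, 7}| = 3.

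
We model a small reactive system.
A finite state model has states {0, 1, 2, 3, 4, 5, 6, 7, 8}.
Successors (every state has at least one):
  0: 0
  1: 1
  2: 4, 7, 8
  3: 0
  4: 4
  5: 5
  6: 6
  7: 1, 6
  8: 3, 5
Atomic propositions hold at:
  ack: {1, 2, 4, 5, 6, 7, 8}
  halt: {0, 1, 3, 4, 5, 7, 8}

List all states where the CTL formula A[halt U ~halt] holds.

{2, 6}

Sat(~halt) = {2, 6}
A[halt U ~halt]: least fixpoint, start Z0 = Sat(~halt) = {2, 6}, add states in Sat(halt) with every successor in Z. Already a fixed point.
Sat(A[halt U ~halt]) = {2, 6}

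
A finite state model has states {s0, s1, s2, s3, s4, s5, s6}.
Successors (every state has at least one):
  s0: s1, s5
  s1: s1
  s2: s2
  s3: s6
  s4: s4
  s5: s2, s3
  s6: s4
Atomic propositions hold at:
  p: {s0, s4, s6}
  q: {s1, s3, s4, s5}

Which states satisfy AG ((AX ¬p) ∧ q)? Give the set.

{s1}

Sat(¬p) = {s1, s2, s3, s5}
Sat(AX ¬p) = {s : every successor in {s1, s2, s3, s5}} = {s0, s1, s2, s5}
Sat((AX ¬p) ∧ q) = {s1, s5}
AG ((AX ¬p) ∧ q): greatest fixpoint, start Z0 = {s1, s5}, keep only states in Sat with every successor in Z. Z1 = {s1}; fixed.
Sat(AG ((AX ¬p) ∧ q)) = {s1}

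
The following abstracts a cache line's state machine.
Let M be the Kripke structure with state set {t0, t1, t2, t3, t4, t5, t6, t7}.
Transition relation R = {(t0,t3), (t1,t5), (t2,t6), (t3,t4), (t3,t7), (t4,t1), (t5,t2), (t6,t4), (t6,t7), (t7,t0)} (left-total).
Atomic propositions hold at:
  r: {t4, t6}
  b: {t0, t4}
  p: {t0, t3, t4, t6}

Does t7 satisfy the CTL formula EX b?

Sat(EX b) = {s : some successor in {t0, t4}} = {t3, t6, t7}
t7 ∈ Sat(EX b) = {t3, t6, t7}, so the formula holds at t7.

Yes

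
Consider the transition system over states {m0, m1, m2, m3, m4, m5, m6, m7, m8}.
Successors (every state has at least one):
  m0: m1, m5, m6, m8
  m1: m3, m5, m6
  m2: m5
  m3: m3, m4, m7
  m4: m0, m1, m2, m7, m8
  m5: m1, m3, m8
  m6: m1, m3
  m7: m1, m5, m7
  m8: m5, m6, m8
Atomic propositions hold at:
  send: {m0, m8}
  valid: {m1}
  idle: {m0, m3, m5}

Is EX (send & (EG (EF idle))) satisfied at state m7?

No

EF idle: least fixpoint, start Z0 = {m0, m3, m5}, add states with some successor in Z. Z1 = {m0, m1, m2, m3, m4, m5, m6, m7, m8}; fixed.
Sat(EF idle) = {m0, m1, m2, m3, m4, m5, m6, m7, m8}
EG (EF idle): greatest fixpoint, start Z0 = {m0, m1, m2, m3, m4, m5, m6, m7, m8}, keep only states in Sat with some successor in Z. Already a fixed point.
Sat(EG (EF idle)) = {m0, m1, m2, m3, m4, m5, m6, m7, m8}
Sat(send & (EG (EF idle))) = {m0, m8}
Sat(EX (send & (EG (EF idle)))) = {s : some successor in {m0, m8}} = {m0, m4, m5, m8}
m7 ∉ Sat(EX (send & (EG (EF idle)))) = {m0, m4, m5, m8}, so the formula does not hold at m7.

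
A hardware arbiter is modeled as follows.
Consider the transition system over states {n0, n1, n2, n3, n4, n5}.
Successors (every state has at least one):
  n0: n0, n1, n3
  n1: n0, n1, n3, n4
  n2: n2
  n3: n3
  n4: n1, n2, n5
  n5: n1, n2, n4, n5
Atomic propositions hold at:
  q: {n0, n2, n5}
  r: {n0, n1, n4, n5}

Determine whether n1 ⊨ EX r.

Sat(EX r) = {s : some successor in {n0, n1, n4, n5}} = {n0, n1, n4, n5}
n1 ∈ Sat(EX r) = {n0, n1, n4, n5}, so the formula holds at n1.

Yes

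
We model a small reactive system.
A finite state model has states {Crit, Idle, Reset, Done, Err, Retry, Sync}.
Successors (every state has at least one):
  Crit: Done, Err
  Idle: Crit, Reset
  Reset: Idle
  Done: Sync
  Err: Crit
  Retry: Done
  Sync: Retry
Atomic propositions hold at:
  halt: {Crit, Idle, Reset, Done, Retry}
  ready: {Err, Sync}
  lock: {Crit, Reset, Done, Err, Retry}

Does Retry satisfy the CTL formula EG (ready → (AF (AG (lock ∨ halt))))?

No

Sat(lock ∨ halt) = {Crit, Idle, Reset, Done, Err, Retry}
AG (lock ∨ halt): greatest fixpoint, start Z0 = {Crit, Idle, Reset, Done, Err, Retry}, keep only states in Sat with every successor in Z. Z1 = {Crit, Idle, Reset, Err, Retry}; Z2 = {Idle, Reset, Err}; Z3 = {Reset}; Z4 = ∅; fixed.
Sat(AG (lock ∨ halt)) = ∅
AF (AG (lock ∨ halt)): least fixpoint, start Z0 = ∅, add states with every successor in Z. Already a fixed point.
Sat(AF (AG (lock ∨ halt))) = ∅
Sat(ready → (AF (AG (lock ∨ halt)))) = {Crit, Idle, Reset, Done, Retry}
EG (ready → (AF (AG (lock ∨ halt)))): greatest fixpoint, start Z0 = {Crit, Idle, Reset, Done, Retry}, keep only states in Sat with some successor in Z. Z1 = {Crit, Idle, Reset, Retry}; Z2 = {Idle, Reset}; fixed.
Sat(EG (ready → (AF (AG (lock ∨ halt))))) = {Idle, Reset}
Retry ∉ Sat(EG (ready → (AF (AG (lock ∨ halt))))) = {Idle, Reset}, so the formula does not hold at Retry.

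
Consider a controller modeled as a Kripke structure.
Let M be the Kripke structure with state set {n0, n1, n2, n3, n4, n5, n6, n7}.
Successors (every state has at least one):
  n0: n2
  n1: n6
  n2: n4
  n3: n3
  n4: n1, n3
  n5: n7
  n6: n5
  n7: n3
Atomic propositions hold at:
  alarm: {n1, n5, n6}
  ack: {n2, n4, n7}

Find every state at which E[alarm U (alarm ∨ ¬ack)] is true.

{n0, n1, n3, n5, n6}

Sat(¬ack) = {n0, n1, n3, n5, n6}
Sat(alarm ∨ ¬ack) = {n0, n1, n3, n5, n6}
E[alarm U (alarm ∨ ¬ack)]: least fixpoint, start Z0 = Sat((alarm ∨ ¬ack)) = {n0, n1, n3, n5, n6}, add states in Sat(alarm) with some successor in Z. Already a fixed point.
Sat(E[alarm U (alarm ∨ ¬ack)]) = {n0, n1, n3, n5, n6}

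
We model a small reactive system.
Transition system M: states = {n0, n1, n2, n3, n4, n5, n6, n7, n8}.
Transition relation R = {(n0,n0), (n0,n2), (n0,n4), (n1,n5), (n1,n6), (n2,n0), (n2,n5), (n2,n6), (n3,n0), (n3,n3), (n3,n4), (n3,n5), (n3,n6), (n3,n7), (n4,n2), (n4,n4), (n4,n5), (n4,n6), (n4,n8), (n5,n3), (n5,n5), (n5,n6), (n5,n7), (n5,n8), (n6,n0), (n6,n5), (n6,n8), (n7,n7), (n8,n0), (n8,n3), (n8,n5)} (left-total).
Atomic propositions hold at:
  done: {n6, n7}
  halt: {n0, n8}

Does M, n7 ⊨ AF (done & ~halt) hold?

Yes

Sat(~halt) = {n1, n2, n3, n4, n5, n6, n7}
Sat(done & ~halt) = {n6, n7}
AF (done & ~halt): least fixpoint, start Z0 = {n6, n7}, add states with every successor in Z. Already a fixed point.
Sat(AF (done & ~halt)) = {n6, n7}
n7 ∈ Sat(AF (done & ~halt)) = {n6, n7}, so the formula holds at n7.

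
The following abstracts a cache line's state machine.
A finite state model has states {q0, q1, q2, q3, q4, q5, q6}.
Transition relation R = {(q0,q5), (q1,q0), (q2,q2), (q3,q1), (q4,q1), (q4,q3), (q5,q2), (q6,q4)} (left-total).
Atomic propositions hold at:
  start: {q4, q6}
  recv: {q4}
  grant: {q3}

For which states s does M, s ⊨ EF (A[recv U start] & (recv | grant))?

A[recv U start]: least fixpoint, start Z0 = Sat(start) = {q4, q6}, add states in Sat(recv) with every successor in Z. Already a fixed point.
Sat(A[recv U start]) = {q4, q6}
Sat(recv | grant) = {q3, q4}
Sat(A[recv U start] & (recv | grant)) = {q4}
EF (A[recv U start] & (recv | grant)): least fixpoint, start Z0 = {q4}, add states with some successor in Z. Z1 = {q4, q6}; fixed.
Sat(EF (A[recv U start] & (recv | grant))) = {q4, q6}

{q4, q6}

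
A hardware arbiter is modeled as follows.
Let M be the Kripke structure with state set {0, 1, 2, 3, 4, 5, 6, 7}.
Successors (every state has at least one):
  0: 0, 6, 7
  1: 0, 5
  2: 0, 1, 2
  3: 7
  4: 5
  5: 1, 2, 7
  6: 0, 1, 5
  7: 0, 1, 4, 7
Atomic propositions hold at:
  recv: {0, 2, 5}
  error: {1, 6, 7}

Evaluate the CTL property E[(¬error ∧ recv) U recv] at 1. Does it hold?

Sat(¬error) = {0, 2, 3, 4, 5}
Sat(¬error ∧ recv) = {0, 2, 5}
E[(¬error ∧ recv) U recv]: least fixpoint, start Z0 = Sat(recv) = {0, 2, 5}, add states in Sat(¬error ∧ recv) with some successor in Z. Already a fixed point.
Sat(E[(¬error ∧ recv) U recv]) = {0, 2, 5}
1 ∉ Sat(E[(¬error ∧ recv) U recv]) = {0, 2, 5}, so the formula does not hold at 1.

No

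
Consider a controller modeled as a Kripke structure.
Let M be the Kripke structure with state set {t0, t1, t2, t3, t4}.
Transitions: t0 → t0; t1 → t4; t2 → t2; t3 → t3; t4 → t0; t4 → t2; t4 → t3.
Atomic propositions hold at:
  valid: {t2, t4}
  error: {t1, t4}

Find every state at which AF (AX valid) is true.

{t1, t2}

Sat(AX valid) = {s : every successor in {t2, t4}} = {t1, t2}
AF (AX valid): least fixpoint, start Z0 = {t1, t2}, add states with every successor in Z. Already a fixed point.
Sat(AF (AX valid)) = {t1, t2}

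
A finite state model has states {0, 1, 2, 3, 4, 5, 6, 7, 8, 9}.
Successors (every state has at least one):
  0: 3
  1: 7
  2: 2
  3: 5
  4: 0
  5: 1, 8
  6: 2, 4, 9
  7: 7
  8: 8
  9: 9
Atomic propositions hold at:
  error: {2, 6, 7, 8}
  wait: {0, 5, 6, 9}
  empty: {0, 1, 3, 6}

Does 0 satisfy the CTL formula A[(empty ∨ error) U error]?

No

Sat(empty ∨ error) = {0, 1, 2, 3, 6, 7, 8}
A[(empty ∨ error) U error]: least fixpoint, start Z0 = Sat(error) = {2, 6, 7, 8}, add states in Sat(empty ∨ error) with every successor in Z. Z1 = {1, 2, 6, 7, 8}; fixed.
Sat(A[(empty ∨ error) U error]) = {1, 2, 6, 7, 8}
0 ∉ Sat(A[(empty ∨ error) U error]) = {1, 2, 6, 7, 8}, so the formula does not hold at 0.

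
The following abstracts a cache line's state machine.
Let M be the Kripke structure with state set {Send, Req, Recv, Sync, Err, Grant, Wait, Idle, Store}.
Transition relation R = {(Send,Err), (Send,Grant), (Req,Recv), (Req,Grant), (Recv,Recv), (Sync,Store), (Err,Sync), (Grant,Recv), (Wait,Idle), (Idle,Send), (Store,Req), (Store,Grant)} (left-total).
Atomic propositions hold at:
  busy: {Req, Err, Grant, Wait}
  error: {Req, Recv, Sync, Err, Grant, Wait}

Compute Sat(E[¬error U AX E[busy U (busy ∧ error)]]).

{Send, Idle, Store}

Sat(¬error) = {Send, Idle, Store}
Sat(busy ∧ error) = {Req, Err, Grant, Wait}
E[busy U (busy ∧ error)]: least fixpoint, start Z0 = Sat((busy ∧ error)) = {Req, Err, Grant, Wait}, add states in Sat(busy) with some successor in Z. Already a fixed point.
Sat(E[busy U (busy ∧ error)]) = {Req, Err, Grant, Wait}
Sat(AX E[busy U (busy ∧ error)]) = {s : every successor in {Req, Err, Grant, Wait}} = {Send, Store}
E[¬error U AX E[busy U (busy ∧ error)]]: least fixpoint, start Z0 = Sat(AX E[busy U (busy ∧ error)]) = {Send, Store}, add states in Sat(¬error) with some successor in Z. Z1 = {Send, Idle, Store}; fixed.
Sat(E[¬error U AX E[busy U (busy ∧ error)]]) = {Send, Idle, Store}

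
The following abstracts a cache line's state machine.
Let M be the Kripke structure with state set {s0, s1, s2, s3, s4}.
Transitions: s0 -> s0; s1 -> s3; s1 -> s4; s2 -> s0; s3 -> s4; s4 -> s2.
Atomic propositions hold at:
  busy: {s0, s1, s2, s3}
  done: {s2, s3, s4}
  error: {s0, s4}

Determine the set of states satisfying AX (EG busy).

{s0, s2, s4}

EG busy: greatest fixpoint, start Z0 = {s0, s1, s2, s3}, keep only states in Sat with some successor in Z. Z1 = {s0, s1, s2}; Z2 = {s0, s2}; fixed.
Sat(EG busy) = {s0, s2}
Sat(AX (EG busy)) = {s : every successor in {s0, s2}} = {s0, s2, s4}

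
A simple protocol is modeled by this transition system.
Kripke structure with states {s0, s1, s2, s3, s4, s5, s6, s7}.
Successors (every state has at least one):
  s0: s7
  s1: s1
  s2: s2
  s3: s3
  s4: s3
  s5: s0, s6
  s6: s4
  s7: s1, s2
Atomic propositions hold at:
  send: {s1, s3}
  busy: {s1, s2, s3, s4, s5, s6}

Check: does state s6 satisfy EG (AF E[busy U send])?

Yes

E[busy U send]: least fixpoint, start Z0 = Sat(send) = {s1, s3}, add states in Sat(busy) with some successor in Z. Z1 = {s1, s3, s4}; Z2 = {s1, s3, s4, s6}; Z3 = {s1, s3, s4, s5, s6}; fixed.
Sat(E[busy U send]) = {s1, s3, s4, s5, s6}
AF E[busy U send]: least fixpoint, start Z0 = {s1, s3, s4, s5, s6}, add states with every successor in Z. Already a fixed point.
Sat(AF E[busy U send]) = {s1, s3, s4, s5, s6}
EG (AF E[busy U send]): greatest fixpoint, start Z0 = {s1, s3, s4, s5, s6}, keep only states in Sat with some successor in Z. Already a fixed point.
Sat(EG (AF E[busy U send])) = {s1, s3, s4, s5, s6}
s6 ∈ Sat(EG (AF E[busy U send])) = {s1, s3, s4, s5, s6}, so the formula holds at s6.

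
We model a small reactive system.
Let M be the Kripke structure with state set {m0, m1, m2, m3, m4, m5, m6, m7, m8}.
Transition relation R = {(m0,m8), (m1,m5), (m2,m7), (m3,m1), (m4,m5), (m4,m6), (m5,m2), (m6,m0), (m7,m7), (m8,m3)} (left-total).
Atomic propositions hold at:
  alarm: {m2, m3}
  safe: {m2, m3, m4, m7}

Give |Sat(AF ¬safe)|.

7

Sat(¬safe) = {m0, m1, m5, m6, m8}
AF ¬safe: least fixpoint, start Z0 = {m0, m1, m5, m6, m8}, add states with every successor in Z. Z1 = {m0, m1, m3, m4, m5, m6, m8}; fixed.
Sat(AF ¬safe) = {m0, m1, m3, m4, m5, m6, m8}
|Sat(AF ¬safe)| = |{m0, m1, m3, m4, m5, m6, m8}| = 7.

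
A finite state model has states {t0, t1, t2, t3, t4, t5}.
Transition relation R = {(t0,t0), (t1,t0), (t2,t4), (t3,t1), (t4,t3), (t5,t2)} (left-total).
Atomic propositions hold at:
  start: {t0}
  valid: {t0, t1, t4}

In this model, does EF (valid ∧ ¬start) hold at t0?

Sat(¬start) = {t1, t2, t3, t4, t5}
Sat(valid ∧ ¬start) = {t1, t4}
EF (valid ∧ ¬start): least fixpoint, start Z0 = {t1, t4}, add states with some successor in Z. Z1 = {t1, t2, t3, t4}; Z2 = {t1, t2, t3, t4, t5}; fixed.
Sat(EF (valid ∧ ¬start)) = {t1, t2, t3, t4, t5}
t0 ∉ Sat(EF (valid ∧ ¬start)) = {t1, t2, t3, t4, t5}, so the formula does not hold at t0.

No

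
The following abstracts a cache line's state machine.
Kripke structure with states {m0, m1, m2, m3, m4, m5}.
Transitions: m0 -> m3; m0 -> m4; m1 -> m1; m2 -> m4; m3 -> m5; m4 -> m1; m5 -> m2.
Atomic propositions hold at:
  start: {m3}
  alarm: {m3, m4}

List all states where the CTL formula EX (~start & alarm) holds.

Sat(~start) = {m0, m1, m2, m4, m5}
Sat(~start & alarm) = {m4}
Sat(EX (~start & alarm)) = {s : some successor in {m4}} = {m0, m2}

{m0, m2}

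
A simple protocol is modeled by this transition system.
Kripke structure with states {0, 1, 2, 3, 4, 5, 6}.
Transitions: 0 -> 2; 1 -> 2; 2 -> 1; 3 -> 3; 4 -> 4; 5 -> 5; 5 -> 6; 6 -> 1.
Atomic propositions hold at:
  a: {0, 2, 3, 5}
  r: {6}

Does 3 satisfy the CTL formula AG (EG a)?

Yes

EG a: greatest fixpoint, start Z0 = {0, 2, 3, 5}, keep only states in Sat with some successor in Z. Z1 = {0, 3, 5}; Z2 = {3, 5}; fixed.
Sat(EG a) = {3, 5}
AG (EG a): greatest fixpoint, start Z0 = {3, 5}, keep only states in Sat with every successor in Z. Z1 = {3}; fixed.
Sat(AG (EG a)) = {3}
3 ∈ Sat(AG (EG a)) = {3}, so the formula holds at 3.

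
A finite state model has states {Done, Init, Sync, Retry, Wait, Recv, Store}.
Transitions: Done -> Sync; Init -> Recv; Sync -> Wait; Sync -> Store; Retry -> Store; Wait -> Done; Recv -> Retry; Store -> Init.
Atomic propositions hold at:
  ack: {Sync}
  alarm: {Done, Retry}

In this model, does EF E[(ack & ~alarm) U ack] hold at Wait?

Sat(~alarm) = {Init, Sync, Wait, Recv, Store}
Sat(ack & ~alarm) = {Sync}
E[(ack & ~alarm) U ack]: least fixpoint, start Z0 = Sat(ack) = {Sync}, add states in Sat(ack & ~alarm) with some successor in Z. Already a fixed point.
Sat(E[(ack & ~alarm) U ack]) = {Sync}
EF E[(ack & ~alarm) U ack]: least fixpoint, start Z0 = {Sync}, add states with some successor in Z. Z1 = {Done, Sync}; Z2 = {Done, Sync, Wait}; fixed.
Sat(EF E[(ack & ~alarm) U ack]) = {Done, Sync, Wait}
Wait ∈ Sat(EF E[(ack & ~alarm) U ack]) = {Done, Sync, Wait}, so the formula holds at Wait.

Yes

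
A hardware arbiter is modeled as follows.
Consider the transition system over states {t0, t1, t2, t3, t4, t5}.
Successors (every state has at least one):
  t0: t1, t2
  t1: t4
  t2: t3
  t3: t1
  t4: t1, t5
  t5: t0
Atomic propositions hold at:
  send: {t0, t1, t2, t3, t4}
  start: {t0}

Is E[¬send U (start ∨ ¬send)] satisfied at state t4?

No

Sat(¬send) = {t5}
Sat(start ∨ ¬send) = {t0, t5}
E[¬send U (start ∨ ¬send)]: least fixpoint, start Z0 = Sat((start ∨ ¬send)) = {t0, t5}, add states in Sat(¬send) with some successor in Z. Already a fixed point.
Sat(E[¬send U (start ∨ ¬send)]) = {t0, t5}
t4 ∉ Sat(E[¬send U (start ∨ ¬send)]) = {t0, t5}, so the formula does not hold at t4.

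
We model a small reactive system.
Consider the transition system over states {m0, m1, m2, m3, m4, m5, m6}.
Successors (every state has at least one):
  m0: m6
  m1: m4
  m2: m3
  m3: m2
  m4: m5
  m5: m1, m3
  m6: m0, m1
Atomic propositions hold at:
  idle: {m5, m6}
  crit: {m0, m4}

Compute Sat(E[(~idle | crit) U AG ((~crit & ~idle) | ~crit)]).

{m2, m3}

Sat(~idle) = {m0, m1, m2, m3, m4}
Sat(~idle | crit) = {m0, m1, m2, m3, m4}
Sat(~crit) = {m1, m2, m3, m5, m6}
Sat(~crit & ~idle) = {m1, m2, m3}
Sat((~crit & ~idle) | ~crit) = {m1, m2, m3, m5, m6}
AG ((~crit & ~idle) | ~crit): greatest fixpoint, start Z0 = {m1, m2, m3, m5, m6}, keep only states in Sat with every successor in Z. Z1 = {m2, m3, m5}; Z2 = {m2, m3}; fixed.
Sat(AG ((~crit & ~idle) | ~crit)) = {m2, m3}
E[(~idle | crit) U AG ((~crit & ~idle) | ~crit)]: least fixpoint, start Z0 = Sat(AG ((~crit & ~idle) | ~crit)) = {m2, m3}, add states in Sat(~idle | crit) with some successor in Z. Already a fixed point.
Sat(E[(~idle | crit) U AG ((~crit & ~idle) | ~crit)]) = {m2, m3}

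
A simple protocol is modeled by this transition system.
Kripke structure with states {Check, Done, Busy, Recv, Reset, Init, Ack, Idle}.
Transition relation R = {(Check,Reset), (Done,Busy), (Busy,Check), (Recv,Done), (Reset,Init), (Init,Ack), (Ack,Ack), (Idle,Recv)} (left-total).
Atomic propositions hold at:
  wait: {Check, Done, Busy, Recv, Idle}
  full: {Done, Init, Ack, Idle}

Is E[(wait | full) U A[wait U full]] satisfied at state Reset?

No

Sat(wait | full) = {Check, Done, Busy, Recv, Init, Ack, Idle}
A[wait U full]: least fixpoint, start Z0 = Sat(full) = {Done, Init, Ack, Idle}, add states in Sat(wait) with every successor in Z. Z1 = {Done, Recv, Init, Ack, Idle}; fixed.
Sat(A[wait U full]) = {Done, Recv, Init, Ack, Idle}
E[(wait | full) U A[wait U full]]: least fixpoint, start Z0 = Sat(A[wait U full]) = {Done, Recv, Init, Ack, Idle}, add states in Sat(wait | full) with some successor in Z. Already a fixed point.
Sat(E[(wait | full) U A[wait U full]]) = {Done, Recv, Init, Ack, Idle}
Reset ∉ Sat(E[(wait | full) U A[wait U full]]) = {Done, Recv, Init, Ack, Idle}, so the formula does not hold at Reset.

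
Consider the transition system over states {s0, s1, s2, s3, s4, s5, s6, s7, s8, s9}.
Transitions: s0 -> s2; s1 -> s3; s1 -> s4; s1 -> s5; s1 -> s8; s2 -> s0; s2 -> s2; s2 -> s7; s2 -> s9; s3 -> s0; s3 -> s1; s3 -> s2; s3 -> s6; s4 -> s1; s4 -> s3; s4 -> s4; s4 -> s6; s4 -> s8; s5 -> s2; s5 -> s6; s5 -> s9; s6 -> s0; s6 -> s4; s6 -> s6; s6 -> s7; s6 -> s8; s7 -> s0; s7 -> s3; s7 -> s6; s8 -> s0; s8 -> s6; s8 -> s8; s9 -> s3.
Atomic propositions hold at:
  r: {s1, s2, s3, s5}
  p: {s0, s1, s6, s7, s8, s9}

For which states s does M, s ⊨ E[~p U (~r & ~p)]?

Sat(~p) = {s2, s3, s4, s5}
Sat(~r) = {s0, s4, s6, s7, s8, s9}
Sat(~r & ~p) = {s4}
E[~p U (~r & ~p)]: least fixpoint, start Z0 = Sat((~r & ~p)) = {s4}, add states in Sat(~p) with some successor in Z. Already a fixed point.
Sat(E[~p U (~r & ~p)]) = {s4}

{s4}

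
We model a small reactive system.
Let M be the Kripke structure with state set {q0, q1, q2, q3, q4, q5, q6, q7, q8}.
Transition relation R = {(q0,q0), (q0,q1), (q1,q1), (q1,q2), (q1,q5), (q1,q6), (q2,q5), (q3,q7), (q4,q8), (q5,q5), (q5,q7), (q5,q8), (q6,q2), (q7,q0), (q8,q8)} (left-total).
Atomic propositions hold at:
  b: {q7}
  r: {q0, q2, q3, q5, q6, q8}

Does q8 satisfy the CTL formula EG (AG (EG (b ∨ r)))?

Yes

Sat(b ∨ r) = {q0, q2, q3, q5, q6, q7, q8}
EG (b ∨ r): greatest fixpoint, start Z0 = {q0, q2, q3, q5, q6, q7, q8}, keep only states in Sat with some successor in Z. Already a fixed point.
Sat(EG (b ∨ r)) = {q0, q2, q3, q5, q6, q7, q8}
AG (EG (b ∨ r)): greatest fixpoint, start Z0 = {q0, q2, q3, q5, q6, q7, q8}, keep only states in Sat with every successor in Z. Z1 = {q2, q3, q5, q6, q7, q8}; Z2 = {q2, q3, q5, q6, q8}; Z3 = {q2, q6, q8}; Z4 = {q6, q8}; Z5 = {q8}; fixed.
Sat(AG (EG (b ∨ r))) = {q8}
EG (AG (EG (b ∨ r))): greatest fixpoint, start Z0 = {q8}, keep only states in Sat with some successor in Z. Already a fixed point.
Sat(EG (AG (EG (b ∨ r)))) = {q8}
q8 ∈ Sat(EG (AG (EG (b ∨ r)))) = {q8}, so the formula holds at q8.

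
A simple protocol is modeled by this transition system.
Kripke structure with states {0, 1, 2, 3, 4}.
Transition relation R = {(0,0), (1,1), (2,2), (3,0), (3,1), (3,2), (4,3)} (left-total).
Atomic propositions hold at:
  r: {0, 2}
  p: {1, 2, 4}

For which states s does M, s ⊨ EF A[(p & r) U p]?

Sat(p & r) = {2}
A[(p & r) U p]: least fixpoint, start Z0 = Sat(p) = {1, 2, 4}, add states in Sat(p & r) with every successor in Z. Already a fixed point.
Sat(A[(p & r) U p]) = {1, 2, 4}
EF A[(p & r) U p]: least fixpoint, start Z0 = {1, 2, 4}, add states with some successor in Z. Z1 = {1, 2, 3, 4}; fixed.
Sat(EF A[(p & r) U p]) = {1, 2, 3, 4}

{1, 2, 3, 4}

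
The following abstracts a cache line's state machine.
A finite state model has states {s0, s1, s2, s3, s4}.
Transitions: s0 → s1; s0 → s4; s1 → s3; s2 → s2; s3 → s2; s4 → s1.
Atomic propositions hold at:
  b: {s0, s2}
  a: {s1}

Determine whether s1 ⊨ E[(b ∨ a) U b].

No

Sat(b ∨ a) = {s0, s1, s2}
E[(b ∨ a) U b]: least fixpoint, start Z0 = Sat(b) = {s0, s2}, add states in Sat(b ∨ a) with some successor in Z. Already a fixed point.
Sat(E[(b ∨ a) U b]) = {s0, s2}
s1 ∉ Sat(E[(b ∨ a) U b]) = {s0, s2}, so the formula does not hold at s1.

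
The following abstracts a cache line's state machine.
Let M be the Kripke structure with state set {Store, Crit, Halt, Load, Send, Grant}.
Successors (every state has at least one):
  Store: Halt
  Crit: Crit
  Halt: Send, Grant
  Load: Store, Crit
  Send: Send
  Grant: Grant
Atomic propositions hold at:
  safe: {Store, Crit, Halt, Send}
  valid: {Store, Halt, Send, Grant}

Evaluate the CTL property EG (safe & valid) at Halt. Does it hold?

Yes

Sat(safe & valid) = {Store, Halt, Send}
EG (safe & valid): greatest fixpoint, start Z0 = {Store, Halt, Send}, keep only states in Sat with some successor in Z. Already a fixed point.
Sat(EG (safe & valid)) = {Store, Halt, Send}
Halt ∈ Sat(EG (safe & valid)) = {Store, Halt, Send}, so the formula holds at Halt.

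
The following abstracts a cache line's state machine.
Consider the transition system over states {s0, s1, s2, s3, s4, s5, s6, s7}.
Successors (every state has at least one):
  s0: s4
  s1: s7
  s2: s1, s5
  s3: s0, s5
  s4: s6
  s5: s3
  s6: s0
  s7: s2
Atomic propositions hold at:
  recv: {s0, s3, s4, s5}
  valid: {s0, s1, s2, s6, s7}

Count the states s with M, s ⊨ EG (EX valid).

Sat(EX valid) = {s : some successor in {s0, s1, s2, s6, s7}} = {s1, s2, s3, s4, s6, s7}
EG (EX valid): greatest fixpoint, start Z0 = {s1, s2, s3, s4, s6, s7}, keep only states in Sat with some successor in Z. Z1 = {s1, s2, s4, s7}; Z2 = {s1, s2, s7}; fixed.
Sat(EG (EX valid)) = {s1, s2, s7}
|Sat(EG (EX valid))| = |{s1, s2, s7}| = 3.

3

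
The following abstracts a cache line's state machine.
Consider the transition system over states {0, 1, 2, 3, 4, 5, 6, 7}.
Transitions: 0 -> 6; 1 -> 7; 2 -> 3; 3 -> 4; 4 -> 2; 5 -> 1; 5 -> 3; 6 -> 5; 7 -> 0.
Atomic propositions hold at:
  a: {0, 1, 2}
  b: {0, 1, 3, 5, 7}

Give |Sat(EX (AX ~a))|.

5

Sat(~a) = {3, 4, 5, 6, 7}
Sat(AX ~a) = {s : every successor in {3, 4, 5, 6, 7}} = {0, 1, 2, 3, 6}
Sat(EX (AX ~a)) = {s : some successor in {0, 1, 2, 3, 6}} = {0, 2, 4, 5, 7}
|Sat(EX (AX ~a))| = |{0, 2, 4, 5, 7}| = 5.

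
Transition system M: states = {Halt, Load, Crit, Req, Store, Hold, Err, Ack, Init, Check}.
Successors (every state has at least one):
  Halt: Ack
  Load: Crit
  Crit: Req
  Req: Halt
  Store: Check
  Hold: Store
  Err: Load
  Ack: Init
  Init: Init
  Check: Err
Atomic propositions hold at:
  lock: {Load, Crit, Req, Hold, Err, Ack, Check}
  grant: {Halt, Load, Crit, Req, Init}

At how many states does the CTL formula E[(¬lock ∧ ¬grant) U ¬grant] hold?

Sat(¬lock) = {Halt, Store, Init}
Sat(¬grant) = {Store, Hold, Err, Ack, Check}
Sat(¬lock ∧ ¬grant) = {Store}
E[(¬lock ∧ ¬grant) U ¬grant]: least fixpoint, start Z0 = Sat(¬grant) = {Store, Hold, Err, Ack, Check}, add states in Sat(¬lock ∧ ¬grant) with some successor in Z. Already a fixed point.
Sat(E[(¬lock ∧ ¬grant) U ¬grant]) = {Store, Hold, Err, Ack, Check}
|Sat(E[(¬lock ∧ ¬grant) U ¬grant])| = |{Store, Hold, Err, Ack, Check}| = 5.

5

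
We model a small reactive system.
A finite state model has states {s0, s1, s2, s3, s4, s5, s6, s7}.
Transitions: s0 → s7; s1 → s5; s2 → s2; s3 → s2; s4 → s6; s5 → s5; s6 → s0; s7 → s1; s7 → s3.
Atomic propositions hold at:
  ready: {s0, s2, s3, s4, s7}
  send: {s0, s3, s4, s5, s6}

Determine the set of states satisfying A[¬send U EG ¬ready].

{s1, s5}

Sat(¬send) = {s1, s2, s7}
Sat(¬ready) = {s1, s5, s6}
EG ¬ready: greatest fixpoint, start Z0 = {s1, s5, s6}, keep only states in Sat with some successor in Z. Z1 = {s1, s5}; fixed.
Sat(EG ¬ready) = {s1, s5}
A[¬send U EG ¬ready]: least fixpoint, start Z0 = Sat(EG ¬ready) = {s1, s5}, add states in Sat(¬send) with every successor in Z. Already a fixed point.
Sat(A[¬send U EG ¬ready]) = {s1, s5}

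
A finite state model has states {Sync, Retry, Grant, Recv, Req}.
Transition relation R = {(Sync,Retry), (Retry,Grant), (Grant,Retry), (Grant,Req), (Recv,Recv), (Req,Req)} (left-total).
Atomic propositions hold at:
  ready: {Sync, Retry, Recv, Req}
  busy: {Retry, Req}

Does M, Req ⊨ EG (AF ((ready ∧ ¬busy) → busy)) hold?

Yes

Sat(¬busy) = {Sync, Grant, Recv}
Sat(ready ∧ ¬busy) = {Sync, Recv}
Sat((ready ∧ ¬busy) → busy) = {Retry, Grant, Req}
AF ((ready ∧ ¬busy) → busy): least fixpoint, start Z0 = {Retry, Grant, Req}, add states with every successor in Z. Z1 = {Sync, Retry, Grant, Req}; fixed.
Sat(AF ((ready ∧ ¬busy) → busy)) = {Sync, Retry, Grant, Req}
EG (AF ((ready ∧ ¬busy) → busy)): greatest fixpoint, start Z0 = {Sync, Retry, Grant, Req}, keep only states in Sat with some successor in Z. Already a fixed point.
Sat(EG (AF ((ready ∧ ¬busy) → busy))) = {Sync, Retry, Grant, Req}
Req ∈ Sat(EG (AF ((ready ∧ ¬busy) → busy))) = {Sync, Retry, Grant, Req}, so the formula holds at Req.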